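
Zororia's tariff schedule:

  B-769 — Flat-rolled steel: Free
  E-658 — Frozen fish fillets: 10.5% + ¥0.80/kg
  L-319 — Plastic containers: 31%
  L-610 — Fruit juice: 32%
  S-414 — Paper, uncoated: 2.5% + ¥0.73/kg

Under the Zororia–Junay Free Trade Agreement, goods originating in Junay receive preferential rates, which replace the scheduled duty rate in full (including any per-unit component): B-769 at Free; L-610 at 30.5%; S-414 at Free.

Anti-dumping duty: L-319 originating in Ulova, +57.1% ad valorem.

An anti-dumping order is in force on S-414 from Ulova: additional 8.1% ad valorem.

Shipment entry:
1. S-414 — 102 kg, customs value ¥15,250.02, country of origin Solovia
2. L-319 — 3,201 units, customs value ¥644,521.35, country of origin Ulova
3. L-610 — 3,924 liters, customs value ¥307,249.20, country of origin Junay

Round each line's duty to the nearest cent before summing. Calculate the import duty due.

Line 1 (S-414, Solovia, 102 kg, ¥15,250.02):
Base rate for S-414 is 2.5% + ¥0.73/kg.
S-414 has an FTA preferential rate, but origin Solovia is not Junay; base rate stands.
The additional-duty order on S-414 targets Ulova, not Solovia; it does not apply.
Duty = ¥15,250.02 × 2.5% + 102 × ¥0.73 = ¥455.71.
Line 2 (L-319, Ulova, 3,201 units, ¥644,521.35):
Base rate for L-319 is 31%.
Additional duty on L-319 from Ulova: +57.1%. Applied ad valorem rate: 31% + 57.1% = 88.1%.
Duty = ¥644,521.35 × 88.1% = ¥567,823.31.
Line 3 (L-610, Junay, 3,924 liters, ¥307,249.20):
Base rate for L-610 is 32%.
Origin Junay qualifies under the Zororia–Junay agreement and L-610 is covered: preferential rate 30.5% applies instead.
Duty = ¥307,249.20 × 30.5% = ¥93,711.01.
Total = ¥455.71 + ¥567,823.31 + ¥93,711.01 = ¥661,990.03.

¥661,990.03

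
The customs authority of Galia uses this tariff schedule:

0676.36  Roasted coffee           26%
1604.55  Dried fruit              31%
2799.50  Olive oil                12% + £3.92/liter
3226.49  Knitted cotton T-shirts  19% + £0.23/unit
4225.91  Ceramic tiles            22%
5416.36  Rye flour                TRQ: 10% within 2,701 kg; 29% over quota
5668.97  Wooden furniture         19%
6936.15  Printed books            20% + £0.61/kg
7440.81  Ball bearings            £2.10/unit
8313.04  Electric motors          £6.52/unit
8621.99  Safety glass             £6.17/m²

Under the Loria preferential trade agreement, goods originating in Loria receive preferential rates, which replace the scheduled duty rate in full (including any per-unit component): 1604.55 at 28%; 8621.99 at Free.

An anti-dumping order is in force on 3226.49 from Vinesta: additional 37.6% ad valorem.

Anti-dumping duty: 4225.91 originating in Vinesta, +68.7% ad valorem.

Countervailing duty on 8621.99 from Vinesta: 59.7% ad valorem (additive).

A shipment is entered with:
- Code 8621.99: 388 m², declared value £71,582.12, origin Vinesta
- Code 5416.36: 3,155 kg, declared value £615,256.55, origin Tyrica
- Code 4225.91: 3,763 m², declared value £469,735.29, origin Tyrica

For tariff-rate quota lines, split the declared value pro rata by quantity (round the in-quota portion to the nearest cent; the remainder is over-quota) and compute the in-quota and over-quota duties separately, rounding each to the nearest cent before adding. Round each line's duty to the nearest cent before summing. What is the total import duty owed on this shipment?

£226,817.47

Line 1 (8621.99, Vinesta, 388 m², £71,582.12):
Base rate for 8621.99 is £6.17/m².
8621.99 has an FTA preferential rate, but origin Vinesta is not Loria; base rate stands.
Additional duty on 8621.99 from Vinesta: +59.7% ad valorem. Applied ad valorem rate = 59.7%.
Duty = £71,582.12 × 59.7% + 388 × £6.17 = £45,128.49.
Line 2 (5416.36, Tyrica, 3,155 kg, £615,256.55):
Code 5416.36 is under a tariff-rate quota (threshold 2,701 kg). In-quota: 2,701 kg at 10%; over-quota: 454 kg at 29%.
Pro-rata value split: in-quota = £615,256.55 × 2,701/3,155 = £526,722.01; over-quota = £615,256.55 − £526,722.01 = £88,534.54.
In-quota duty = £526,722.01 × 10% = £52,672.20. Over-quota duty = £88,534.54 × 29% = £25,675.02.
Line duty = £52,672.20 + £25,675.02 = £78,347.22.
Line 3 (4225.91, Tyrica, 3,763 m², £469,735.29):
Base rate for 4225.91 is 22%.
The additional-duty order on 4225.91 targets Vinesta, not Tyrica; it does not apply.
Duty = £469,735.29 × 22% = £103,341.76.
Total = £45,128.49 + £78,347.22 + £103,341.76 = £226,817.47.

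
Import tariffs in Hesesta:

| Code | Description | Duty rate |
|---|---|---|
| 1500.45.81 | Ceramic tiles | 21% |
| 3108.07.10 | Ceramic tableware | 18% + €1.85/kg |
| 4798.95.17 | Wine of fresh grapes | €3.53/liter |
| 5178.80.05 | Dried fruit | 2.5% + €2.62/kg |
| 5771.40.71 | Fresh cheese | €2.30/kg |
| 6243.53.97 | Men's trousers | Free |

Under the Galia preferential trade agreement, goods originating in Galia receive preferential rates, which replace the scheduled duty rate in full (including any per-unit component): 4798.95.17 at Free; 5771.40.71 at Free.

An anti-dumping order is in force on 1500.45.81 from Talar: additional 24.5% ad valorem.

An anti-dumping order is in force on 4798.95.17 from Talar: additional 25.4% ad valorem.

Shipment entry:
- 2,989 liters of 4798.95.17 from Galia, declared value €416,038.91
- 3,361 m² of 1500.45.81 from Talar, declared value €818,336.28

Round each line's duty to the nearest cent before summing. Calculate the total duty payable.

Line 1 (4798.95.17, Galia, 2,989 liters, €416,038.91):
Base rate for 4798.95.17 is €3.53/liter.
Origin Galia qualifies under the Hesesta–Galia agreement and 4798.95.17 is covered: preferential rate Free applies instead.
The additional-duty order on 4798.95.17 targets Talar, not Galia; it does not apply.
Duty = €416,038.91 × 0% = €0.00.
Line 2 (1500.45.81, Talar, 3,361 m², €818,336.28):
Base rate for 1500.45.81 is 21%.
Additional duty on 1500.45.81 from Talar: +24.5%. Applied ad valorem rate: 21% + 24.5% = 45.5%.
Duty = €818,336.28 × 45.5% = €372,343.01.
Total = €0.00 + €372,343.01 = €372,343.01.

€372,343.01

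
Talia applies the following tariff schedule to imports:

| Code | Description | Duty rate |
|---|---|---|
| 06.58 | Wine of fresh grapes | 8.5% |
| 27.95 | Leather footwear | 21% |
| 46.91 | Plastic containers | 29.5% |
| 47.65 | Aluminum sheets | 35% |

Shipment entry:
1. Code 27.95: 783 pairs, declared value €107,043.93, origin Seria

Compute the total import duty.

Line 1 (27.95, Seria, 783 pairs, €107,043.93):
Base rate for 27.95 is 21%.
Duty = €107,043.93 × 21% = €22,479.23.

€22,479.23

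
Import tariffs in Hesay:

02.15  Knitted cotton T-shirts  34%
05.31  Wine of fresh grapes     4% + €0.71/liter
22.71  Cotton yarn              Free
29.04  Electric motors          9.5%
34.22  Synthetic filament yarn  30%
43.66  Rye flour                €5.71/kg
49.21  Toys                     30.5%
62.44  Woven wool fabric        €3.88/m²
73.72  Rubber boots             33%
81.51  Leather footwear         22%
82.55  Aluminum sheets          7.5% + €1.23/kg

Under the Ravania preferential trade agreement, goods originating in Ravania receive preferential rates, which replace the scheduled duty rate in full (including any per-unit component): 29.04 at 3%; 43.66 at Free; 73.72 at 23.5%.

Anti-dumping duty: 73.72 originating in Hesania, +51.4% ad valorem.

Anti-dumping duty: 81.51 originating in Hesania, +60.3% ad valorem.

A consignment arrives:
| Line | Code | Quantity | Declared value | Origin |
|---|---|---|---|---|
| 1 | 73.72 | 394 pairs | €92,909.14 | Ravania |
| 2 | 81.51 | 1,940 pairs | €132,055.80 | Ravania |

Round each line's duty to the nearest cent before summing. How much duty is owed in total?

Line 1 (73.72, Ravania, 394 pairs, €92,909.14):
Base rate for 73.72 is 33%.
Origin Ravania qualifies under the Hesay–Ravania agreement and 73.72 is covered: preferential rate 23.5% applies instead.
The additional-duty order on 73.72 targets Hesania, not Ravania; it does not apply.
Duty = €92,909.14 × 23.5% = €21,833.65.
Line 2 (81.51, Ravania, 1,940 pairs, €132,055.80):
Base rate for 81.51 is 22%.
Origin Ravania is the FTA partner but 81.51 is not on the preference list; base rate stands.
The additional-duty order on 81.51 targets Hesania, not Ravania; it does not apply.
Duty = €132,055.80 × 22% = €29,052.28.
Total = €21,833.65 + €29,052.28 = €50,885.93.

€50,885.93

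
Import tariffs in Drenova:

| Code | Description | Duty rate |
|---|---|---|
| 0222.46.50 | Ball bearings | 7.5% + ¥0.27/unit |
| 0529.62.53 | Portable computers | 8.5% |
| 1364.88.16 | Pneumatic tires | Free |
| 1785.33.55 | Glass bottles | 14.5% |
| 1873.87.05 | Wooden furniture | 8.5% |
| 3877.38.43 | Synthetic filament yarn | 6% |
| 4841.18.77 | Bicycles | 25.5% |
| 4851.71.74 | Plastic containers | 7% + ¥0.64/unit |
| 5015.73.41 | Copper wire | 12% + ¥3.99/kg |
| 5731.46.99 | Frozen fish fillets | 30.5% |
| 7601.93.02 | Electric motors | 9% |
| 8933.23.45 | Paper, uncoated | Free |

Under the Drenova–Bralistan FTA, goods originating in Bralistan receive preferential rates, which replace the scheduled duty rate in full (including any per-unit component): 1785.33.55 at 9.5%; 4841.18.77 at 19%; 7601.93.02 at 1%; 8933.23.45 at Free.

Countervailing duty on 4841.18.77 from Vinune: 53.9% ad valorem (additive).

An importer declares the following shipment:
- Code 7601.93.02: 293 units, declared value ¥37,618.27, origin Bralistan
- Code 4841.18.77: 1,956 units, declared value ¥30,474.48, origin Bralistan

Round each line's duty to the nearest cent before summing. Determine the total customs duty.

Line 1 (7601.93.02, Bralistan, 293 units, ¥37,618.27):
Base rate for 7601.93.02 is 9%.
Origin Bralistan qualifies under the Drenova–Bralistan agreement and 7601.93.02 is covered: preferential rate 1% applies instead.
Duty = ¥37,618.27 × 1% = ¥376.18.
Line 2 (4841.18.77, Bralistan, 1,956 units, ¥30,474.48):
Base rate for 4841.18.77 is 25.5%.
Origin Bralistan qualifies under the Drenova–Bralistan agreement and 4841.18.77 is covered: preferential rate 19% applies instead.
The additional-duty order on 4841.18.77 targets Vinune, not Bralistan; it does not apply.
Duty = ¥30,474.48 × 19% = ¥5,790.15.
Total = ¥376.18 + ¥5,790.15 = ¥6,166.33.

¥6,166.33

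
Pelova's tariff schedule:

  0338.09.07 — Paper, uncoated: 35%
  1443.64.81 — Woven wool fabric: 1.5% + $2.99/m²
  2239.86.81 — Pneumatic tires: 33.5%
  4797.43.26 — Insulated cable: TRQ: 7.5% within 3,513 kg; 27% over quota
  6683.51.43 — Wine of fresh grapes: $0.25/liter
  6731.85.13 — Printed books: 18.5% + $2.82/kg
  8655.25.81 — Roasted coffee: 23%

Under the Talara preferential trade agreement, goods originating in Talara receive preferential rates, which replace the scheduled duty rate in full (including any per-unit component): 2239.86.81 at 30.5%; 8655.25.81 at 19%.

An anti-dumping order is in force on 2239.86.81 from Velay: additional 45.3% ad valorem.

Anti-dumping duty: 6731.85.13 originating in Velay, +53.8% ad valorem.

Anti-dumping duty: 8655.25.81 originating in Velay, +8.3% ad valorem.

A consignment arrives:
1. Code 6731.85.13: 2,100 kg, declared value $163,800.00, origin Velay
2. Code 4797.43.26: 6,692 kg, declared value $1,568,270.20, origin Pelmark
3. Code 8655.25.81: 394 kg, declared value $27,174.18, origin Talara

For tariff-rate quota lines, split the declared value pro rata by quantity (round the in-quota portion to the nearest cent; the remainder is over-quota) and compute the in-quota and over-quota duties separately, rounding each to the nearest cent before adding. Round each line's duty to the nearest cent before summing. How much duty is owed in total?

Line 1 (6731.85.13, Velay, 2,100 kg, $163,800.00):
Base rate for 6731.85.13 is 18.5% + $2.82/kg.
Additional duty on 6731.85.13 from Velay: +53.8%. Applied ad valorem rate: 18.5% + 53.8% = 72.3%.
Duty = $163,800.00 × 72.3% + 2,100 × $2.82 = $124,349.40.
Line 2 (4797.43.26, Pelmark, 6,692 kg, $1,568,270.20):
Code 4797.43.26 is under a tariff-rate quota (threshold 3,513 kg). In-quota: 3,513 kg at 7.5%; over-quota: 3,179 kg at 27%.
Pro-rata value split: in-quota = $1,568,270.20 × 3,513/6,692 = $823,271.55; over-quota = $1,568,270.20 − $823,271.55 = $744,998.65.
In-quota duty = $823,271.55 × 7.5% = $61,745.37. Over-quota duty = $744,998.65 × 27% = $201,149.64.
Line duty = $61,745.37 + $201,149.64 = $262,895.01.
Line 3 (8655.25.81, Talara, 394 kg, $27,174.18):
Base rate for 8655.25.81 is 23%.
Origin Talara qualifies under the Pelova–Talara agreement and 8655.25.81 is covered: preferential rate 19% applies instead.
The additional-duty order on 8655.25.81 targets Velay, not Talara; it does not apply.
Duty = $27,174.18 × 19% = $5,163.09.
Total = $124,349.40 + $262,895.01 + $5,163.09 = $392,407.50.

$392,407.50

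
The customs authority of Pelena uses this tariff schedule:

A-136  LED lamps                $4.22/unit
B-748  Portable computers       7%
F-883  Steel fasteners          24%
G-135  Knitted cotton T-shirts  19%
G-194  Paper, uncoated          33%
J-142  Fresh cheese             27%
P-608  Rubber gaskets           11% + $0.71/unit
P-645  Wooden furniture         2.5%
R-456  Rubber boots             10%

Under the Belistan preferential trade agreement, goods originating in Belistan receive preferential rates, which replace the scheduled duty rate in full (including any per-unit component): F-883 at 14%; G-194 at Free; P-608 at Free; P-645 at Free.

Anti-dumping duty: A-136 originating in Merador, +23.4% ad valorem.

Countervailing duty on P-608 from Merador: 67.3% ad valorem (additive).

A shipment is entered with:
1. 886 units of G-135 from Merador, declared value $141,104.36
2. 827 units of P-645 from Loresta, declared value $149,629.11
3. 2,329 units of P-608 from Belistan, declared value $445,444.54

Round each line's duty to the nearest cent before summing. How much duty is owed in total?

Line 1 (G-135, Merador, 886 units, $141,104.36):
Base rate for G-135 is 19%.
Duty = $141,104.36 × 19% = $26,809.83.
Line 2 (P-645, Loresta, 827 units, $149,629.11):
Base rate for P-645 is 2.5%.
P-645 has an FTA preferential rate, but origin Loresta is not Belistan; base rate stands.
Duty = $149,629.11 × 2.5% = $3,740.73.
Line 3 (P-608, Belistan, 2,329 units, $445,444.54):
Base rate for P-608 is 11% + $0.71/unit.
Origin Belistan qualifies under the Pelena–Belistan agreement and P-608 is covered: preferential rate Free applies instead.
The additional-duty order on P-608 targets Merador, not Belistan; it does not apply.
Duty = $445,444.54 × 0% = $0.00.
Total = $26,809.83 + $3,740.73 + $0.00 = $30,550.56.

$30,550.56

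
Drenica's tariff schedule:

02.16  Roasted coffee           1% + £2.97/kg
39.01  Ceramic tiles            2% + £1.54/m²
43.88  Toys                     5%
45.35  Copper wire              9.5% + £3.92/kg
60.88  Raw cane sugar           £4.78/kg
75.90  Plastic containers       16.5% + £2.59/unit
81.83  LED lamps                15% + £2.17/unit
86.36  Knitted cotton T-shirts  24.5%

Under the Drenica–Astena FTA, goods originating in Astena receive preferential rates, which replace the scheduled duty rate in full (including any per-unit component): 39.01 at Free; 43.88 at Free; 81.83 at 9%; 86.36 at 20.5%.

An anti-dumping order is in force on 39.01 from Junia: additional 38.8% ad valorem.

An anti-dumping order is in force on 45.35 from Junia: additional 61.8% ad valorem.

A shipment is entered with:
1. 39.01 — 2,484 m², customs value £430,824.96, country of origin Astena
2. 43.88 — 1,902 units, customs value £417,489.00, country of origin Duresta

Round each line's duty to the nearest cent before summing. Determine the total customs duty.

£20,874.45

Line 1 (39.01, Astena, 2,484 m², £430,824.96):
Base rate for 39.01 is 2% + £1.54/m².
Origin Astena qualifies under the Drenica–Astena agreement and 39.01 is covered: preferential rate Free applies instead.
The additional-duty order on 39.01 targets Junia, not Astena; it does not apply.
Duty = £430,824.96 × 0% = £0.00.
Line 2 (43.88, Duresta, 1,902 units, £417,489.00):
Base rate for 43.88 is 5%.
43.88 has an FTA preferential rate, but origin Duresta is not Astena; base rate stands.
Duty = £417,489.00 × 5% = £20,874.45.
Total = £0.00 + £20,874.45 = £20,874.45.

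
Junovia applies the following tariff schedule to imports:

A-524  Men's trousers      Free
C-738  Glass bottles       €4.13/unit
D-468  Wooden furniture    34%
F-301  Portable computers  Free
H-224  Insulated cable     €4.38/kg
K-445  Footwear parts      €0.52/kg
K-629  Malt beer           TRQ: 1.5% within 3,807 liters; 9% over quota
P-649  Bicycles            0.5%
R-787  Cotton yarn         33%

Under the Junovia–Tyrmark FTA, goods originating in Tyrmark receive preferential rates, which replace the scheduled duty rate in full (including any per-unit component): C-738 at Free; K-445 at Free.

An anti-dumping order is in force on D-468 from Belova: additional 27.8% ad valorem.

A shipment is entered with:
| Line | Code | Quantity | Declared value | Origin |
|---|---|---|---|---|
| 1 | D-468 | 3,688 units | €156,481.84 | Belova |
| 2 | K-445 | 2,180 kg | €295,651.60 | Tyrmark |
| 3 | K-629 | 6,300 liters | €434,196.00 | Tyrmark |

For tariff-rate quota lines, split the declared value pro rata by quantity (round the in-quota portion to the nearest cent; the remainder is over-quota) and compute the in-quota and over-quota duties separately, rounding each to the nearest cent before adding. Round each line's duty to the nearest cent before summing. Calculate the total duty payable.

Line 1 (D-468, Belova, 3,688 units, €156,481.84):
Base rate for D-468 is 34%.
Additional duty on D-468 from Belova: +27.8%. Applied ad valorem rate: 34% + 27.8% = 61.8%.
Duty = €156,481.84 × 61.8% = €96,705.78.
Line 2 (K-445, Tyrmark, 2,180 kg, €295,651.60):
Base rate for K-445 is €0.52/kg.
Origin Tyrmark qualifies under the Junovia–Tyrmark agreement and K-445 is covered: preferential rate Free applies instead.
Duty = €295,651.60 × 0% = €0.00.
Line 3 (K-629, Tyrmark, 6,300 liters, €434,196.00):
Code K-629 is under a tariff-rate quota (threshold 3,807 liters). In-quota: 3,807 liters at 1.5%; over-quota: 2,493 liters at 9%.
Pro-rata value split: in-quota = €434,196.00 × 3,807/6,300 = €262,378.44; over-quota = €434,196.00 − €262,378.44 = €171,817.56.
In-quota duty = €262,378.44 × 1.5% = €3,935.68. Over-quota duty = €171,817.56 × 9% = €15,463.58.
Line duty = €3,935.68 + €15,463.58 = €19,399.26.
Total = €96,705.78 + €0.00 + €19,399.26 = €116,105.04.

€116,105.04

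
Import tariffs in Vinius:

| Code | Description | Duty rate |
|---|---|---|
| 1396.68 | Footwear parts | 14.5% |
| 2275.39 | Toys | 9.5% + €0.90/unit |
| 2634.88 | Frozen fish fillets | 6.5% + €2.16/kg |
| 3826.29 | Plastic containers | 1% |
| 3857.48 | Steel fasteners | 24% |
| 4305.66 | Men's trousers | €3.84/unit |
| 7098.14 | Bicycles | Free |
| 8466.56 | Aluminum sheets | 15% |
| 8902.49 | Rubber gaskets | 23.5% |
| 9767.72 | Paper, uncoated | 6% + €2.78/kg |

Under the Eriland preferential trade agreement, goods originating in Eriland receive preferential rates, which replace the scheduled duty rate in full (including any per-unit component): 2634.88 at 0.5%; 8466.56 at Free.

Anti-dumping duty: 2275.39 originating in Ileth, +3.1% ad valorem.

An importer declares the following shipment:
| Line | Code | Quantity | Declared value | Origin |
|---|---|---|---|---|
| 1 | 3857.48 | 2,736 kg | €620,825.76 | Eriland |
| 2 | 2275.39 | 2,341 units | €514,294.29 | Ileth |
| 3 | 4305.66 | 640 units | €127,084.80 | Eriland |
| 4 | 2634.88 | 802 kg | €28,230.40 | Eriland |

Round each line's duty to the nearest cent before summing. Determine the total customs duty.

€218,504.91

Line 1 (3857.48, Eriland, 2,736 kg, €620,825.76):
Base rate for 3857.48 is 24%.
Origin Eriland is the FTA partner but 3857.48 is not on the preference list; base rate stands.
Duty = €620,825.76 × 24% = €148,998.18.
Line 2 (2275.39, Ileth, 2,341 units, €514,294.29):
Base rate for 2275.39 is 9.5% + €0.90/unit.
Additional duty on 2275.39 from Ileth: +3.1%. Applied ad valorem rate: 9.5% + 3.1% = 12.6%.
Duty = €514,294.29 × 12.6% + 2,341 × €0.90 = €66,907.98.
Line 3 (4305.66, Eriland, 640 units, €127,084.80):
Base rate for 4305.66 is €3.84/unit.
Origin Eriland is the FTA partner but 4305.66 is not on the preference list; base rate stands.
Duty = 640 × €3.84 = €2,457.60.
Line 4 (2634.88, Eriland, 802 kg, €28,230.40):
Base rate for 2634.88 is 6.5% + €2.16/kg.
Origin Eriland qualifies under the Vinius–Eriland agreement and 2634.88 is covered: preferential rate 0.5% applies instead.
Duty = €28,230.40 × 0.5% = €141.15.
Total = €148,998.18 + €66,907.98 + €2,457.60 + €141.15 = €218,504.91.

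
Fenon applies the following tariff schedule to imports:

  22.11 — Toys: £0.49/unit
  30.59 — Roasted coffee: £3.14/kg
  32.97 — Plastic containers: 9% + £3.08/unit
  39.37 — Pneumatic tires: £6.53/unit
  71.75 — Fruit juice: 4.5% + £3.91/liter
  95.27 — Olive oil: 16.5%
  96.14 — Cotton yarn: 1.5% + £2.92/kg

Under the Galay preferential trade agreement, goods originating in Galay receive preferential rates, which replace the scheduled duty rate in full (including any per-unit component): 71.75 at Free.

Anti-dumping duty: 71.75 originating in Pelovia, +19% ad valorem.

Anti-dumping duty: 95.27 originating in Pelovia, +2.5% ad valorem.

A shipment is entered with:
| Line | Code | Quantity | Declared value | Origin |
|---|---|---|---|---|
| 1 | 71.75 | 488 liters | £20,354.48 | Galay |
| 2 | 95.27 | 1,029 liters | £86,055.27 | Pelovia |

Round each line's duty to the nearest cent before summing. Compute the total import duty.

Line 1 (71.75, Galay, 488 liters, £20,354.48):
Base rate for 71.75 is 4.5% + £3.91/liter.
Origin Galay qualifies under the Fenon–Galay agreement and 71.75 is covered: preferential rate Free applies instead.
The additional-duty order on 71.75 targets Pelovia, not Galay; it does not apply.
Duty = £20,354.48 × 0% = £0.00.
Line 2 (95.27, Pelovia, 1,029 liters, £86,055.27):
Base rate for 95.27 is 16.5%.
Additional duty on 95.27 from Pelovia: +2.5%. Applied ad valorem rate: 16.5% + 2.5% = 19%.
Duty = £86,055.27 × 19% = £16,350.50.
Total = £0.00 + £16,350.50 = £16,350.50.

£16,350.50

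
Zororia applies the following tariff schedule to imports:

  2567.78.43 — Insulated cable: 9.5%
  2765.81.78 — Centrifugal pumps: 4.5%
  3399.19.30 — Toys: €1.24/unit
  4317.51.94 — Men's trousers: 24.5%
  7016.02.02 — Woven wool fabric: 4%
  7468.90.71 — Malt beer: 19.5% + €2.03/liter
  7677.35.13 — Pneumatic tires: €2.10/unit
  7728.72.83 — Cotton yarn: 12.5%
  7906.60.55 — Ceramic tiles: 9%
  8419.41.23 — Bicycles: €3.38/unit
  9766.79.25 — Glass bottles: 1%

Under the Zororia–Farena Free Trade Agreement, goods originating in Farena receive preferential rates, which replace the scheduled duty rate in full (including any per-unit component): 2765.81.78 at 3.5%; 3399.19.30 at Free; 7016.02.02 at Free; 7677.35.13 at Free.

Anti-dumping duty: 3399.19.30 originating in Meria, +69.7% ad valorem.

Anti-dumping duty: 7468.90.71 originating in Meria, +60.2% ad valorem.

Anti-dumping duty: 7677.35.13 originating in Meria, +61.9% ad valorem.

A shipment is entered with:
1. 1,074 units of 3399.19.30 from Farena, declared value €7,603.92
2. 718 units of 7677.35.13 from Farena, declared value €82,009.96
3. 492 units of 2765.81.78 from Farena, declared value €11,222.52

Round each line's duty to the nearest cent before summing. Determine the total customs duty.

Line 1 (3399.19.30, Farena, 1,074 units, €7,603.92):
Base rate for 3399.19.30 is €1.24/unit.
Origin Farena qualifies under the Zororia–Farena agreement and 3399.19.30 is covered: preferential rate Free applies instead.
The additional-duty order on 3399.19.30 targets Meria, not Farena; it does not apply.
Duty = €7,603.92 × 0% = €0.00.
Line 2 (7677.35.13, Farena, 718 units, €82,009.96):
Base rate for 7677.35.13 is €2.10/unit.
Origin Farena qualifies under the Zororia–Farena agreement and 7677.35.13 is covered: preferential rate Free applies instead.
The additional-duty order on 7677.35.13 targets Meria, not Farena; it does not apply.
Duty = €82,009.96 × 0% = €0.00.
Line 3 (2765.81.78, Farena, 492 units, €11,222.52):
Base rate for 2765.81.78 is 4.5%.
Origin Farena qualifies under the Zororia–Farena agreement and 2765.81.78 is covered: preferential rate 3.5% applies instead.
Duty = €11,222.52 × 3.5% = €392.79.
Total = €0.00 + €0.00 + €392.79 = €392.79.

€392.79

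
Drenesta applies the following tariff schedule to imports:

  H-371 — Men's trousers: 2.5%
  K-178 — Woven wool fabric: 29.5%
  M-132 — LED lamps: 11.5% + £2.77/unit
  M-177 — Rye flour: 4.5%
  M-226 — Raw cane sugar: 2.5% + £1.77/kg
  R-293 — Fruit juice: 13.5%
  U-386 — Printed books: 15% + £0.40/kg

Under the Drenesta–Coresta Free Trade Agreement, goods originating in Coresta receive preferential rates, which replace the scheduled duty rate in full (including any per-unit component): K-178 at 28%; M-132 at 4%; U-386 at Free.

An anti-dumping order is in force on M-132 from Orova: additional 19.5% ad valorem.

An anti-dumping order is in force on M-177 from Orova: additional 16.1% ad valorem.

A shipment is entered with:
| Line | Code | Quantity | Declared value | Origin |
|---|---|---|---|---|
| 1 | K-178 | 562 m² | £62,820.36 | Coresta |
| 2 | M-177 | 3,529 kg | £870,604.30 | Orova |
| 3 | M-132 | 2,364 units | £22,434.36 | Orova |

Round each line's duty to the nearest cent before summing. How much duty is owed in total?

£210,437.12

Line 1 (K-178, Coresta, 562 m², £62,820.36):
Base rate for K-178 is 29.5%.
Origin Coresta qualifies under the Drenesta–Coresta agreement and K-178 is covered: preferential rate 28% applies instead.
Duty = £62,820.36 × 28% = £17,589.70.
Line 2 (M-177, Orova, 3,529 kg, £870,604.30):
Base rate for M-177 is 4.5%.
Additional duty on M-177 from Orova: +16.1%. Applied ad valorem rate: 4.5% + 16.1% = 20.6%.
Duty = £870,604.30 × 20.6% = £179,344.49.
Line 3 (M-132, Orova, 2,364 units, £22,434.36):
Base rate for M-132 is 11.5% + £2.77/unit.
M-132 has an FTA preferential rate, but origin Orova is not Coresta; base rate stands.
Additional duty on M-132 from Orova: +19.5%. Applied ad valorem rate: 11.5% + 19.5% = 31%.
Duty = £22,434.36 × 31% + 2,364 × £2.77 = £13,502.93.
Total = £17,589.70 + £179,344.49 + £13,502.93 = £210,437.12.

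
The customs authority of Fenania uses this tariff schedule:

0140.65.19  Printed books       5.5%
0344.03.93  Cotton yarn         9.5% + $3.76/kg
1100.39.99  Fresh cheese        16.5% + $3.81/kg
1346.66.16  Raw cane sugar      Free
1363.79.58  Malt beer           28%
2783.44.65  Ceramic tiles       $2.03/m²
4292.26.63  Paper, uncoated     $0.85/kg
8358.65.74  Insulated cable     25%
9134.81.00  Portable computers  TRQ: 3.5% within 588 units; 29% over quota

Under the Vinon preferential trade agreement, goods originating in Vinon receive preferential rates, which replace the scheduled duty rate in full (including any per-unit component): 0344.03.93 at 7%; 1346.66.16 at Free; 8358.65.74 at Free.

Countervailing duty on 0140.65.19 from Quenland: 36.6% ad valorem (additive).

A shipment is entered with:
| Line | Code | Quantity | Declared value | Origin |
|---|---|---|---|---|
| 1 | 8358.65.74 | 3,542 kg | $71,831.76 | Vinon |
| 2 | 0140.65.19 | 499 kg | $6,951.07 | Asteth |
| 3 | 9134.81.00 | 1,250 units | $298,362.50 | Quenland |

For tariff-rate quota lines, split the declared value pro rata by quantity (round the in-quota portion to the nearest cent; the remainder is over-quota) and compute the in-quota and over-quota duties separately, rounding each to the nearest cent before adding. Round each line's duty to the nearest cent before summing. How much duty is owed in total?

Line 1 (8358.65.74, Vinon, 3,542 kg, $71,831.76):
Base rate for 8358.65.74 is 25%.
Origin Vinon qualifies under the Fenania–Vinon agreement and 8358.65.74 is covered: preferential rate Free applies instead.
Duty = $71,831.76 × 0% = $0.00.
Line 2 (0140.65.19, Asteth, 499 kg, $6,951.07):
Base rate for 0140.65.19 is 5.5%.
The additional-duty order on 0140.65.19 targets Quenland, not Asteth; it does not apply.
Duty = $6,951.07 × 5.5% = $382.31.
Line 3 (9134.81.00, Quenland, 1,250 units, $298,362.50):
Code 9134.81.00 is under a tariff-rate quota (threshold 588 units). In-quota: 588 units at 3.5%; over-quota: 662 units at 29%.
Pro-rata value split: in-quota = $298,362.50 × 588/1,250 = $140,349.72; over-quota = $298,362.50 − $140,349.72 = $158,012.78.
In-quota duty = $140,349.72 × 3.5% = $4,912.24. Over-quota duty = $158,012.78 × 29% = $45,823.71.
Line duty = $4,912.24 + $45,823.71 = $50,735.95.
Total = $0.00 + $382.31 + $50,735.95 = $51,118.26.

$51,118.26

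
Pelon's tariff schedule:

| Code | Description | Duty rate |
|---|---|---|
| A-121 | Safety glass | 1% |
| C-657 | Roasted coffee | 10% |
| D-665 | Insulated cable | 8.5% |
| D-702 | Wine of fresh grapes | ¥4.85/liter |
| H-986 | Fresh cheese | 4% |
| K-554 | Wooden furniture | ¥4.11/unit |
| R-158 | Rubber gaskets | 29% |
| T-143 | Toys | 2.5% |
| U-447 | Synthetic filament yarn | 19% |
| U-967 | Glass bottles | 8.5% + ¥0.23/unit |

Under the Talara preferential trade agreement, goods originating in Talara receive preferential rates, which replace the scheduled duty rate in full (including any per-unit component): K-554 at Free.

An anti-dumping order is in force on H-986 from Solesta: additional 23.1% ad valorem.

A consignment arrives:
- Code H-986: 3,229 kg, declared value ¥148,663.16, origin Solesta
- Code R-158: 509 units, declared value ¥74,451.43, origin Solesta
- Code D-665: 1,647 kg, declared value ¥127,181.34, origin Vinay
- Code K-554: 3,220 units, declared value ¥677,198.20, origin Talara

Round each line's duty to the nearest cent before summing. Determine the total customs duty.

Line 1 (H-986, Solesta, 3,229 kg, ¥148,663.16):
Base rate for H-986 is 4%.
Additional duty on H-986 from Solesta: +23.1%. Applied ad valorem rate: 4% + 23.1% = 27.1%.
Duty = ¥148,663.16 × 27.1% = ¥40,287.72.
Line 2 (R-158, Solesta, 509 units, ¥74,451.43):
Base rate for R-158 is 29%.
Duty = ¥74,451.43 × 29% = ¥21,590.91.
Line 3 (D-665, Vinay, 1,647 kg, ¥127,181.34):
Base rate for D-665 is 8.5%.
Duty = ¥127,181.34 × 8.5% = ¥10,810.41.
Line 4 (K-554, Talara, 3,220 units, ¥677,198.20):
Base rate for K-554 is ¥4.11/unit.
Origin Talara qualifies under the Pelon–Talara agreement and K-554 is covered: preferential rate Free applies instead.
Duty = ¥677,198.20 × 0% = ¥0.00.
Total = ¥40,287.72 + ¥21,590.91 + ¥10,810.41 + ¥0.00 = ¥72,689.04.

¥72,689.04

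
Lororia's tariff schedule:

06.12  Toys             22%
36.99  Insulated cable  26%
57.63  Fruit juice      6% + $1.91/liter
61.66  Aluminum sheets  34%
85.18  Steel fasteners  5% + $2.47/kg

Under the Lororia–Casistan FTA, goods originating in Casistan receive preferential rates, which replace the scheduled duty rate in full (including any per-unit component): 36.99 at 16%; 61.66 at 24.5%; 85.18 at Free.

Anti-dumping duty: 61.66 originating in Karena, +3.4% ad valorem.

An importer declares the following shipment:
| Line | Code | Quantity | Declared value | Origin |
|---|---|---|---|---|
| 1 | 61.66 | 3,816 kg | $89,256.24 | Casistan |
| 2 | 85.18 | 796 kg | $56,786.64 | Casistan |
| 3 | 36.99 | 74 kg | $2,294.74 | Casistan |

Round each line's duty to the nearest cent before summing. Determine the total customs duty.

$22,234.94

Line 1 (61.66, Casistan, 3,816 kg, $89,256.24):
Base rate for 61.66 is 34%.
Origin Casistan qualifies under the Lororia–Casistan agreement and 61.66 is covered: preferential rate 24.5% applies instead.
The additional-duty order on 61.66 targets Karena, not Casistan; it does not apply.
Duty = $89,256.24 × 24.5% = $21,867.78.
Line 2 (85.18, Casistan, 796 kg, $56,786.64):
Base rate for 85.18 is 5% + $2.47/kg.
Origin Casistan qualifies under the Lororia–Casistan agreement and 85.18 is covered: preferential rate Free applies instead.
Duty = $56,786.64 × 0% = $0.00.
Line 3 (36.99, Casistan, 74 kg, $2,294.74):
Base rate for 36.99 is 26%.
Origin Casistan qualifies under the Lororia–Casistan agreement and 36.99 is covered: preferential rate 16% applies instead.
Duty = $2,294.74 × 16% = $367.16.
Total = $21,867.78 + $0.00 + $367.16 = $22,234.94.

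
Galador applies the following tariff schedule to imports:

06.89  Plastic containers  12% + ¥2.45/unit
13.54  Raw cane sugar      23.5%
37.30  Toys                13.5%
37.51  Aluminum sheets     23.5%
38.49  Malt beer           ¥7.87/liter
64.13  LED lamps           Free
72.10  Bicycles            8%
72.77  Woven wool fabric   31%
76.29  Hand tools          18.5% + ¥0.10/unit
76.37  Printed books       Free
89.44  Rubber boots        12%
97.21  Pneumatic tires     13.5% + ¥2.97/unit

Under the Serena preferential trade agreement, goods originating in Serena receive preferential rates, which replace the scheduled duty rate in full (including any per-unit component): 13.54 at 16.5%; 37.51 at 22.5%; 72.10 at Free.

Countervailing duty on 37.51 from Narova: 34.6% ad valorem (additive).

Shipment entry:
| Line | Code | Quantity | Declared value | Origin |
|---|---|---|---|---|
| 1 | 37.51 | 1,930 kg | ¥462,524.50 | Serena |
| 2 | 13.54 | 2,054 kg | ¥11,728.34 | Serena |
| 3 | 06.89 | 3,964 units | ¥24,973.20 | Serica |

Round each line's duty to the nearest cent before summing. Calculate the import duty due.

Line 1 (37.51, Serena, 1,930 kg, ¥462,524.50):
Base rate for 37.51 is 23.5%.
Origin Serena qualifies under the Galador–Serena agreement and 37.51 is covered: preferential rate 22.5% applies instead.
The additional-duty order on 37.51 targets Narova, not Serena; it does not apply.
Duty = ¥462,524.50 × 22.5% = ¥104,068.01.
Line 2 (13.54, Serena, 2,054 kg, ¥11,728.34):
Base rate for 13.54 is 23.5%.
Origin Serena qualifies under the Galador–Serena agreement and 13.54 is covered: preferential rate 16.5% applies instead.
Duty = ¥11,728.34 × 16.5% = ¥1,935.18.
Line 3 (06.89, Serica, 3,964 units, ¥24,973.20):
Base rate for 06.89 is 12% + ¥2.45/unit.
Duty = ¥24,973.20 × 12% + 3,964 × ¥2.45 = ¥12,708.58.
Total = ¥104,068.01 + ¥1,935.18 + ¥12,708.58 = ¥118,711.77.

¥118,711.77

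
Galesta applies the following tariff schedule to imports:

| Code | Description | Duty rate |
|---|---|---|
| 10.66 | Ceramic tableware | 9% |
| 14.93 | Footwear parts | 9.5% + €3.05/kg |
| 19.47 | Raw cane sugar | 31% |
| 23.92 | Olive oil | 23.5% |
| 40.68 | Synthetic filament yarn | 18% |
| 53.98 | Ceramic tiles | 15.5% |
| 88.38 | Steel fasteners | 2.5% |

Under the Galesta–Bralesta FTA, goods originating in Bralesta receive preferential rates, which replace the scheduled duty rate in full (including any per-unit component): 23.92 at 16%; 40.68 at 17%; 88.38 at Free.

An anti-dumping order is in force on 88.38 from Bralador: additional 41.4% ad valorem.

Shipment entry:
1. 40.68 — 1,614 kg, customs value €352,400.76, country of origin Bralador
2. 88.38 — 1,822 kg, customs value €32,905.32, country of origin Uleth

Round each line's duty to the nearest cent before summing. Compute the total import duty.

Line 1 (40.68, Bralador, 1,614 kg, €352,400.76):
Base rate for 40.68 is 18%.
40.68 has an FTA preferential rate, but origin Bralador is not Bralesta; base rate stands.
Duty = €352,400.76 × 18% = €63,432.14.
Line 2 (88.38, Uleth, 1,822 kg, €32,905.32):
Base rate for 88.38 is 2.5%.
88.38 has an FTA preferential rate, but origin Uleth is not Bralesta; base rate stands.
The additional-duty order on 88.38 targets Bralador, not Uleth; it does not apply.
Duty = €32,905.32 × 2.5% = €822.63.
Total = €63,432.14 + €822.63 = €64,254.77.

€64,254.77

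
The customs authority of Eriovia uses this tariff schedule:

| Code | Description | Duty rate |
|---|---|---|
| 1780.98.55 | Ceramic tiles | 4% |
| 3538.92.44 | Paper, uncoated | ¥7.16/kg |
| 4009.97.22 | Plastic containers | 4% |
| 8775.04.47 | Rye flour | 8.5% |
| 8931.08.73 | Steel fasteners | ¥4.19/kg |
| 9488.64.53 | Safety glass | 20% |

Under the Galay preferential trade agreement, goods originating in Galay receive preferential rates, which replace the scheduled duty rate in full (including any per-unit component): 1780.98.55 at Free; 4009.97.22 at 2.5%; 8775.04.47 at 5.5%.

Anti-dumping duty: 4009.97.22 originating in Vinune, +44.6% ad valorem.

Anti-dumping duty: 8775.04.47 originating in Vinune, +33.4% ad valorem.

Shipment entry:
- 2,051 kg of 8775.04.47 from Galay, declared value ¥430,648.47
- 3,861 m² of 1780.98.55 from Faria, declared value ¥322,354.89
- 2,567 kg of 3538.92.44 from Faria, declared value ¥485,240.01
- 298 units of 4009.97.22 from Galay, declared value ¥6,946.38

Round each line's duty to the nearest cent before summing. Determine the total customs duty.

¥55,133.25

Line 1 (8775.04.47, Galay, 2,051 kg, ¥430,648.47):
Base rate for 8775.04.47 is 8.5%.
Origin Galay qualifies under the Eriovia–Galay agreement and 8775.04.47 is covered: preferential rate 5.5% applies instead.
The additional-duty order on 8775.04.47 targets Vinune, not Galay; it does not apply.
Duty = ¥430,648.47 × 5.5% = ¥23,685.67.
Line 2 (1780.98.55, Faria, 3,861 m², ¥322,354.89):
Base rate for 1780.98.55 is 4%.
1780.98.55 has an FTA preferential rate, but origin Faria is not Galay; base rate stands.
Duty = ¥322,354.89 × 4% = ¥12,894.20.
Line 3 (3538.92.44, Faria, 2,567 kg, ¥485,240.01):
Base rate for 3538.92.44 is ¥7.16/kg.
Duty = 2,567 × ¥7.16 = ¥18,379.72.
Line 4 (4009.97.22, Galay, 298 units, ¥6,946.38):
Base rate for 4009.97.22 is 4%.
Origin Galay qualifies under the Eriovia–Galay agreement and 4009.97.22 is covered: preferential rate 2.5% applies instead.
The additional-duty order on 4009.97.22 targets Vinune, not Galay; it does not apply.
Duty = ¥6,946.38 × 2.5% = ¥173.66.
Total = ¥23,685.67 + ¥12,894.20 + ¥18,379.72 + ¥173.66 = ¥55,133.25.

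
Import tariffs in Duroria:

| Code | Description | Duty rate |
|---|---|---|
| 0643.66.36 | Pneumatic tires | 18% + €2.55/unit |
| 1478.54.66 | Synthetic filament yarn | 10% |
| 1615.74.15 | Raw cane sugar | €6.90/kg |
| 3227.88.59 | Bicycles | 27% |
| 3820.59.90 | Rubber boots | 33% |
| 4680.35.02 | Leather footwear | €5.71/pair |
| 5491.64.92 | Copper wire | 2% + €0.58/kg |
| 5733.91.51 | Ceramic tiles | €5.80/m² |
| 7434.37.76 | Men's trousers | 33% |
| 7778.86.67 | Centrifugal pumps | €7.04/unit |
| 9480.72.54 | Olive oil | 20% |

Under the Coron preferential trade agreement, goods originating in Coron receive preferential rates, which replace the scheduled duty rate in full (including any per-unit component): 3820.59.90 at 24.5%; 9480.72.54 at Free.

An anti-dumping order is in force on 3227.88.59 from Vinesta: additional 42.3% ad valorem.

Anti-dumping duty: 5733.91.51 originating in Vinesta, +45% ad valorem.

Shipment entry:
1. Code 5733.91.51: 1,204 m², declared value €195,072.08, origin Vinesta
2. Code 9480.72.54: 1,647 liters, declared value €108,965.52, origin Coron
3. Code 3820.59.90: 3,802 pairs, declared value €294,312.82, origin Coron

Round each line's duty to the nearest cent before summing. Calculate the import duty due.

Line 1 (5733.91.51, Vinesta, 1,204 m², €195,072.08):
Base rate for 5733.91.51 is €5.80/m².
Additional duty on 5733.91.51 from Vinesta: +45% ad valorem. Applied ad valorem rate = 45%.
Duty = €195,072.08 × 45% + 1,204 × €5.80 = €94,765.64.
Line 2 (9480.72.54, Coron, 1,647 liters, €108,965.52):
Base rate for 9480.72.54 is 20%.
Origin Coron qualifies under the Duroria–Coron agreement and 9480.72.54 is covered: preferential rate Free applies instead.
Duty = €108,965.52 × 0% = €0.00.
Line 3 (3820.59.90, Coron, 3,802 pairs, €294,312.82):
Base rate for 3820.59.90 is 33%.
Origin Coron qualifies under the Duroria–Coron agreement and 3820.59.90 is covered: preferential rate 24.5% applies instead.
Duty = €294,312.82 × 24.5% = €72,106.64.
Total = €94,765.64 + €0.00 + €72,106.64 = €166,872.28.

€166,872.28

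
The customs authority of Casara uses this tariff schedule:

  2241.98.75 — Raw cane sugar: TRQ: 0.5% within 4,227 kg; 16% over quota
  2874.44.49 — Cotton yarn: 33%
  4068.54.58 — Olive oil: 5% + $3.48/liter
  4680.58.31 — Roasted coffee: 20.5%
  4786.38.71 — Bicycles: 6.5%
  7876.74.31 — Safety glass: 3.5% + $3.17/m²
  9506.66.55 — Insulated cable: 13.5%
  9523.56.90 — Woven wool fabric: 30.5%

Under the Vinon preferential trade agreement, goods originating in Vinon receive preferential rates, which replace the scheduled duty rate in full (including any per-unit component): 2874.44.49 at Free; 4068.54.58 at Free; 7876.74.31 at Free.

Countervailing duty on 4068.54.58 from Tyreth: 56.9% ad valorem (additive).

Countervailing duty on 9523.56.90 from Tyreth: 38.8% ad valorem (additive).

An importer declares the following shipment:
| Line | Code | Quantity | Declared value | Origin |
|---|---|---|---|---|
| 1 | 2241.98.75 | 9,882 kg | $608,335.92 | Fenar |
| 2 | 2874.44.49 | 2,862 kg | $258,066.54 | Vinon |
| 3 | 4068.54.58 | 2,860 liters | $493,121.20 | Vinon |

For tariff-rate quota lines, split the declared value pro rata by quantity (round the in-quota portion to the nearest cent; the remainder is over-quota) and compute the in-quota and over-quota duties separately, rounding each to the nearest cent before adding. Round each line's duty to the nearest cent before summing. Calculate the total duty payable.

Line 1 (2241.98.75, Fenar, 9,882 kg, $608,335.92):
Code 2241.98.75 is under a tariff-rate quota (threshold 4,227 kg). In-quota: 4,227 kg at 0.5%; over-quota: 5,655 kg at 16%.
Pro-rata value split: in-quota = $608,335.92 × 4,227/9,882 = $260,214.12; over-quota = $608,335.92 − $260,214.12 = $348,121.80.
In-quota duty = $260,214.12 × 0.5% = $1,301.07. Over-quota duty = $348,121.80 × 16% = $55,699.49.
Line duty = $1,301.07 + $55,699.49 = $57,000.56.
Line 2 (2874.44.49, Vinon, 2,862 kg, $258,066.54):
Base rate for 2874.44.49 is 33%.
Origin Vinon qualifies under the Casara–Vinon agreement and 2874.44.49 is covered: preferential rate Free applies instead.
Duty = $258,066.54 × 0% = $0.00.
Line 3 (4068.54.58, Vinon, 2,860 liters, $493,121.20):
Base rate for 4068.54.58 is 5% + $3.48/liter.
Origin Vinon qualifies under the Casara–Vinon agreement and 4068.54.58 is covered: preferential rate Free applies instead.
The additional-duty order on 4068.54.58 targets Tyreth, not Vinon; it does not apply.
Duty = $493,121.20 × 0% = $0.00.
Total = $57,000.56 + $0.00 + $0.00 = $57,000.56.

$57,000.56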